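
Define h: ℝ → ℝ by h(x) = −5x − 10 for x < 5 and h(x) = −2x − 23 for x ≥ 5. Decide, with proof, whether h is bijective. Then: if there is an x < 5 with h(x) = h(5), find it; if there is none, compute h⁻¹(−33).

Both pieces are strictly decreasing (slopes −5 and −2), so each is injective on its own interval.
The left piece maps (−∞, 5) onto (−35, ∞); the right piece maps [5, ∞) onto (−∞, −33].
These images overlap. In particular h(5) = −33 (right piece), and solving −5x − 10 = −33 on the left piece gives x = 23/5 < 5.
So h(23/5) = h(5) with 23/5 ≠ 5, and h is not injective, hence not bijective. This x = 23/5 is the requested value below 5.

23/5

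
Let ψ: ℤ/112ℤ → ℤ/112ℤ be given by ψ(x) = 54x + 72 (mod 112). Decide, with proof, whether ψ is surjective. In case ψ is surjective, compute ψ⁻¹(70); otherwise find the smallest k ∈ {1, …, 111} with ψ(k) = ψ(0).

Since gcd(54, 112) = 2, we have 54x ≡ 0 (mod 2) for all x, so ψ(x) ≡ 0 (mod 2).
But 1 ≢ 0 (mod 2), so 1 ∈ ℤ/112ℤ has no preimage. Thus ψ is not surjective.
Since ψ is not surjective, we find the least positive k with ψ(k) = ψ(0): this means 54k ≡ 0 (mod 112), i.e. 112 ∣ 54k. Since gcd(54, 112) = 2, dividing through by 2 this holds exactly when 56 ∣ 27k, and as gcd(27, 56) = 1, exactly when 56 ∣ k.
The smallest positive such k is 56.

56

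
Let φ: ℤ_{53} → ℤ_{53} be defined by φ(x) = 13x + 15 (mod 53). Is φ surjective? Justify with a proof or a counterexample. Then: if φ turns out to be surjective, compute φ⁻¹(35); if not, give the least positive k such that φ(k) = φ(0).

26

Recall that φ is surjective if every y in the codomain equals φ(x) for some x in the domain.
Since gcd(13, 53) = 1, 13 is invertible modulo 53. Euclid's algorithm: 53 = 4·13 + 1; back-substituting gives 1 = 49·13 − 12·53, so 13⁻¹ ≡ 49 (mod 53).
Then y ↦ 49(y − 15) is a two-sided inverse to φ, so every y ∈ ℤ_{53} has a preimage.
Thus φ is surjective.
Since φ is surjective, we find φ⁻¹(35): we need 13x ≡ 35 − 15 ≡ 20 (mod 53). Using 13⁻¹ = 49: x ≡ 49·20 = 980 = 18·53 + 26, so x = 26.
Check: φ(26) = 13·26 + 15 = 353 = 6·53 + 35 ≡ 35 (mod 53).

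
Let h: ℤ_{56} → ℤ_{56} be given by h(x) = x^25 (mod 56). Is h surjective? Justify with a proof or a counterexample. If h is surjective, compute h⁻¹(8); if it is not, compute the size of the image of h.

35

h(0) = 0^25 = 0.
h(14): Repeated squaring mod 56: 14^1 ≡ 14, 14^2 ≡ 14² = 196 ≡ 28, 14^4 ≡ 28² = 784 ≡ 0, 14^8 ≡ 0² = 0, 14^16 ≡ 0² = 0. Since 25 = 16 + 8 + 1, 14^25 ≡ 0·0·14: 0·0 = 0, then 0·14 = 0. So 14^25 ≡ 0 (mod 56).
So h(0) = h(14) = 0 while 0 ≠ 14, so h is not injective.
A non-injective map from the 56-element set ℤ_{56} to itself takes at most 55 distinct values, so it cannot be surjective. Therefore h is not surjective.
Since h is not surjective, we determine |image(h)|. Computing x^25 mod 56 for each x (by repeated squaring, reducing mod 56 at every step), the values h(0), h(1), …, h(55) are: 0, 1, 16, 3, 32, 5, 48, 7, 8, 9, 24, 11, 40, 13, 0, 15, 16, 17, 32, 19, 48, 21, 8, 23, 24, 25, 40, 27, 0, 29, 16, 31, 32, 33, 48, 35, 8, 37, 24, 39, 40, 41, 0, 43, 16, 45, 32, 47, 48, 49, 8, 51, 24, 53, 40, 55.
The distinct values are {0, 1, 3, 5, 7, 8, 9, 11, 13, 15, 16, 17, 19, 21, 23, 24, 25, 27, 29, 31, 32, 33, 35, 37, 39, 40, 41, 43, 45, 47, 48, 49, 51, 53, 55}; there are 35 of them.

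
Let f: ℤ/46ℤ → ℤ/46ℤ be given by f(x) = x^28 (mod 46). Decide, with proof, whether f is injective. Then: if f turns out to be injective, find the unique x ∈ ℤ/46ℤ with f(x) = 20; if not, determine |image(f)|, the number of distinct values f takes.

f(22): Repeated squaring mod 46: 22^1 ≡ 22, 22^2 ≡ 22² = 484 ≡ 24, 22^4 ≡ 24² = 576 ≡ 24, 22^8 ≡ 24² = 576 ≡ 24, 22^16 ≡ 24² = 576 ≡ 24. Since 28 = 16 + 8 + 4, 22^28 ≡ 24·24·24: 24·24 = 576 ≡ 24, then 24·24 = 576 ≡ 24. So 22^28 ≡ 24 (mod 46).
f(24): Repeated squaring mod 46: 24^1 ≡ 24, 24^2 ≡ 24² = 576 ≡ 24, 24^4 ≡ 24² = 576 ≡ 24, 24^8 ≡ 24² = 576 ≡ 24, 24^16 ≡ 24² = 576 ≡ 24. Since 28 = 16 + 8 + 4, 24^28 ≡ 24·24·24: 24·24 = 576 ≡ 24, then 24·24 = 576 ≡ 24. So 24^28 ≡ 24 (mod 46).
So f(22) = f(24) = 24 while 22 ≠ 24, therefore f is not injective.
Since f is not injective, we determine |image(f)|. Computing x^28 mod 46 for each x (by repeated squaring, reducing mod 46 at every step), the values f(0), f(1), …, f(45) are: 0, 1, 18, 39, 2, 31, 12, 27, 36, 3, 6, 9, 32, 29, 26, 13, 4, 35, 8, 25, 16, 41, 24, 23, 24, 41, 16, 25, 8, 35, 4, 13, 26, 29, 32, 9, 6, 3, 36, 27, 12, 31, 2, 39, 18, 1.
The distinct values are {0, 1, 2, 3, 4, 6, 8, 9, 12, 13, 16, 18, 23, 24, 25, 26, 27, 29, 31, 32, 35, 36, 39, 41}; there are 24 of them.

24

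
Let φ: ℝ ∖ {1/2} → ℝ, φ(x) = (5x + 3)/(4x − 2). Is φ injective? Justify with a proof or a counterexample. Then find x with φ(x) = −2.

1/13

Suppose φ(a) = φ(b). Cross-multiplying: (5a + 3)(4b − 2) = (5b + 3)(4a − 2).
Expanding both sides and cancelling the symmetric terms leaves −22·(a − b) = 0. Since −22 ≠ 0, a = b. Therefore φ is injective.
Solving φ(x) = −2: cross-multiplying gives 5x + 3 = −2(4x − 2), which rearranges to 13x = 1, so x = 1/13.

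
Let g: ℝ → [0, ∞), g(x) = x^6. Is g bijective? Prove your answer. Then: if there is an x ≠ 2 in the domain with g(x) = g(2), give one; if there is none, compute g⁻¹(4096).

g(2) = 64 = (−2)^6 = g(−2) (since 6 is even), with 2 ≠ −2. So g is not injective, hence not bijective.
For the follow-up, such an x exists: taking x = −2 ∈ ℝ gives g(−2) = 64 = g(2) with −2 ≠ 2.

-2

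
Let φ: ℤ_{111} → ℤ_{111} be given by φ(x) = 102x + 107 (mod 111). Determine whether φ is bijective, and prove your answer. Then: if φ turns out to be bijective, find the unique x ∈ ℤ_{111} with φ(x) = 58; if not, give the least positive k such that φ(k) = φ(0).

37

We have gcd(102, 111) = 3 > 1. Taking u = 0 and v = 37: φ(0) = 107 and φ(37) = 102·37 + 107 = 3881 ≡ 107 (mod 111).
So φ(0) = φ(37) while 0 ≠ 37, therefore φ is not injective, hence not bijective.
Since φ is not bijective, we find the least positive k with φ(k) = φ(0): this means 102k ≡ 0 (mod 111), i.e. 111 ∣ 102k. Since gcd(102, 111) = 3, dividing through by 3 this holds exactly when 37 ∣ 34k, and as gcd(34, 37) = 1, exactly when 37 ∣ k.
The smallest positive such k is 37.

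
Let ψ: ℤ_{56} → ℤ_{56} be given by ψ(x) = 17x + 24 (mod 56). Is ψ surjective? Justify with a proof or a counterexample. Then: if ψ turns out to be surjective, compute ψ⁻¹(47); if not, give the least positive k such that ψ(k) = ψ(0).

31

Since gcd(17, 56) = 1, 17 is invertible modulo 56. Euclid's algorithm: 56 = 3·17 + 5, 17 = 3·5 + 2, 5 = 2·2 + 1; back-substituting gives 1 = 33·17 − 10·56, so 17⁻¹ ≡ 33 (mod 56).
For any y ∈ ℤ_{56}, x = 33(y − 24) mod 56 satisfies ψ(x) = 17·33(y − 24) + 24 ≡ y (since 17·33 ≡ 1 mod 56). So every y has a preimage.
So ψ is surjective.
Since ψ is surjective, we compute ψ⁻¹(47): solve 17x + 24 ≡ 47 (mod 56), i.e. 17x ≡ 23 (mod 56).
Multiplying by 17⁻¹ = 33 gives x ≡ 33·23 = 759 = 13·56 + 31 ≡ 31 (mod 56).
Check: ψ(31) = 17·31 + 24 = 551 = 9·56 + 47 ≡ 47 (mod 56).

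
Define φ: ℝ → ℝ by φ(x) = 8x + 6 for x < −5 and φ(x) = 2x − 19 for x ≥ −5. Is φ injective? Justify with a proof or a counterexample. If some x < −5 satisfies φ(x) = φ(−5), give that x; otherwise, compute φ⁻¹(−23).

Both pieces are strictly increasing (slopes 8 and 2), so each is injective on its own interval.
The left piece maps (−∞, −5) onto (−∞, −34); the right piece maps [−5, ∞) onto [−29, ∞).
These images are disjoint, so no value is attained by both pieces. So φ is injective.
Because the two images are disjoint, no x < −5 has φ(x) = φ(−5), so we compute φ⁻¹(−23): −23 lies in [−29, ∞), so solve 2x − 19 = −23: x = (−23 + 19)/2 = −2.

-2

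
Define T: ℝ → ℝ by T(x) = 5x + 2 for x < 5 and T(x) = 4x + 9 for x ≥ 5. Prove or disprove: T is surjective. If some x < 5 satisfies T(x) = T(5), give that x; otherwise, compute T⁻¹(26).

Both pieces are strictly increasing (slopes 5 and 4), so each is injective on its own interval.
The left piece maps (−∞, 5) onto (−∞, 27); the right piece maps [5, ∞) onto [29, ∞).
The union (−∞, 27) ∪ [29, ∞) omits the interval between 27 and 29; in particular 27 has no preimage. So T is not surjective.
Because the two images are disjoint, no x < 5 has T(x) = T(5), so we compute T⁻¹(26): 26 lies in (−∞, 27), so solve 5x + 2 = 26: x = (26 − 2)/5 = 24/5.

24/5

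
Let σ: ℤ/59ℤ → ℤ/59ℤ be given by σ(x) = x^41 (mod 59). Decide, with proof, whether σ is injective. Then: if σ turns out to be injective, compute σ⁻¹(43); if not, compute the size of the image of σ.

Since 59 is prime, the nonzero elements of ℤ/59ℤ form a cyclic group of order 58.
As gcd(41, 58) = 1, raising to the 41st power is a bijection on this group: if s^41 ≡ t^41 then (st^{−1})^41 = 1, and the only element of order dividing gcd(41, 58) = 1 is 1, so s = t.
With σ(0) = 0 this makes σ injective on all of ℤ/59ℤ, hence bijective (finite equal-size domain and codomain). In particular σ is injective.
Since σ is injective, we find the preimage of 43. The inverse of x ↦ x^41 on (ℤ/59ℤ)^× is x ↦ x^17, because 41·17 = 697 = 12·58 + 1 ≡ 1 (mod 58) and x^{58} = 1 for x ≠ 0 (Fermat). So σ⁻¹(43) = 43^17 mod 59.
Repeated squaring mod 59: 43^1 ≡ 43, 43^2 ≡ 43² = 1849 ≡ 20, 43^4 ≡ 20² = 400 ≡ 46, 43^8 ≡ 46² = 2116 ≡ 51, 43^16 ≡ 51² = 2601 ≡ 5. Since 17 = 16 + 1, 43^17 ≡ 5·43: 5·43 = 215 ≡ 38. So 43^17 ≡ 38 (mod 59).
Hence σ⁻¹(43) = 38.

38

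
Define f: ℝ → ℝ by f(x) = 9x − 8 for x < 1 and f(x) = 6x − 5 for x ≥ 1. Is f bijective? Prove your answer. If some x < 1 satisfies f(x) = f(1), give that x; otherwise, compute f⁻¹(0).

Both pieces are strictly increasing (slopes 9 and 6), so each is injective on its own interval.
The left piece maps (−∞, 1) onto (−∞, 1); the right piece maps [1, ∞) onto [1, ∞).
Since 1 = 1, the images partition ℝ: f is injective and surjective, hence bijective.
Because the two images are disjoint, no x < 1 has f(x) = f(1), so we compute f⁻¹(0): 0 lies in (−∞, 1), so solve 9x − 8 = 0: x = (0 + 8)/9 = 8/9.

8/9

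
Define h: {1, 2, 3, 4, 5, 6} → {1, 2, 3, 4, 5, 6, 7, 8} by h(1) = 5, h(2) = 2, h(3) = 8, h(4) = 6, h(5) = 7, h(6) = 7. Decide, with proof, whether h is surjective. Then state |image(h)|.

5

No element maps to 1, so h is not surjective.
The image of h is {2, 5, 6, 7, 8}, which has 5 elements.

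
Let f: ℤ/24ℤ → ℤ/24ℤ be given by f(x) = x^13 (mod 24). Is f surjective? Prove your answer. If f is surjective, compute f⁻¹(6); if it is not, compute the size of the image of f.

f(0) = 0^13 = 0.
f(6): Repeated squaring mod 24: 6^1 ≡ 6, 6^2 ≡ 6² = 36 ≡ 12, 6^4 ≡ 12² = 144 ≡ 0, 6^8 ≡ 0² = 0. Since 13 = 8 + 4 + 1, 6^13 ≡ 0·0·6: 0·0 = 0, then 0·6 = 0. So 6^13 ≡ 0 (mod 24).
So f(0) = f(6) = 0 while 0 ≠ 6, therefore f is not injective.
A non-injective map from the 24-element set ℤ/24ℤ to itself takes at most 23 distinct values, so it cannot be surjective. Hence f is not surjective.
Since f is not surjective, we determine |image(f)|. Computing x^13 mod 24 for each x (by repeated squaring, reducing mod 24 at every step), the values f(0), f(1), …, f(23) are: 0, 1, 8, 3, 16, 5, 0, 7, 8, 9, 16, 11, 0, 13, 8, 15, 16, 17, 0, 19, 8, 21, 16, 23.
The distinct values are {0, 1, 3, 5, 7, 8, 9, 11, 13, 15, 16, 17, 19, 21, 23}; there are 15 of them.

15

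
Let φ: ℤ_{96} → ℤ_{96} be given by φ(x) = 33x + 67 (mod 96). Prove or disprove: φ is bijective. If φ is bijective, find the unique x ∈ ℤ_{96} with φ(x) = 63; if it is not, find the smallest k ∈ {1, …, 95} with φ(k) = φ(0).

32

We have gcd(33, 96) = 3 > 1. Taking x_1 = 0 and x_2 = 32: φ(0) = 67 and φ(32) = 33·32 + 67 = 1123 ≡ 67 (mod 96).
So φ(0) = φ(32) while 0 ≠ 32, hence φ is not injective, hence not bijective.
Since φ is not bijective, we find the least positive k with φ(k) = φ(0): this means 33k ≡ 0 (mod 96), i.e. 96 ∣ 33k. Since gcd(33, 96) = 3, dividing through by 3 this holds exactly when 32 ∣ 11k, and as gcd(11, 32) = 1, exactly when 32 ∣ k.
The smallest positive such k is 32.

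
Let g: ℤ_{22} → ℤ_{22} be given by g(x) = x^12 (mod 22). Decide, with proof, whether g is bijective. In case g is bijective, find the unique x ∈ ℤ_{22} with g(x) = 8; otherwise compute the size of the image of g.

12

g(10): Repeated squaring mod 22: 10^1 ≡ 10, 10^2 ≡ 10² = 100 ≡ 12, 10^4 ≡ 12² = 144 ≡ 12, 10^8 ≡ 12² = 144 ≡ 12. Since 12 = 8 + 4, 10^12 ≡ 12·12: 12·12 = 144 ≡ 12. So 10^12 ≡ 12 (mod 22).
g(12): Repeated squaring mod 22: 12^1 ≡ 12, 12^2 ≡ 12² = 144 ≡ 12, 12^4 ≡ 12² = 144 ≡ 12, 12^8 ≡ 12² = 144 ≡ 12. Since 12 = 8 + 4, 12^12 ≡ 12·12: 12·12 = 144 ≡ 12. So 12^12 ≡ 12 (mod 22).
So g(10) = g(12) = 12 while 10 ≠ 12, thus g is not injective, hence not bijective.
Since g is not bijective, we determine |image(g)|. Computing x^12 mod 22 for each x (by repeated squaring, reducing mod 22 at every step), the values g(0), g(1), …, g(21) are: 0, 1, 4, 9, 16, 3, 14, 5, 20, 15, 12, 11, 12, 15, 20, 5, 14, 3, 16, 9, 4, 1.
The distinct values are {0, 1, 3, 4, 5, 9, 11, 12, 14, 15, 16, 20}; there are 12 of them.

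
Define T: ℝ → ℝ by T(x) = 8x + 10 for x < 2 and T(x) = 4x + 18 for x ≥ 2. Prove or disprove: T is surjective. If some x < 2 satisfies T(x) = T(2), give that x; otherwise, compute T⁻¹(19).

Both pieces are strictly increasing (slopes 8 and 4), so each is injective on its own interval.
The left piece maps (−∞, 2) onto (−∞, 26); the right piece maps [2, ∞) onto [26, ∞).
These images together cover ℝ, so T is surjective.
Because the two images are disjoint, no x < 2 has T(x) = T(2), so we compute T⁻¹(19): 19 lies in (−∞, 26), so solve 8x + 10 = 19: x = (19 − 10)/8 = 9/8.

9/8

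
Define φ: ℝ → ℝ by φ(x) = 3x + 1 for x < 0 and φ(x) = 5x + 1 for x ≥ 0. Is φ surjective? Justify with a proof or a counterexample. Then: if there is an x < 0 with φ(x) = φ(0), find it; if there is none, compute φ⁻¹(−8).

-3

Both pieces are strictly increasing (slopes 3 and 5), so each is injective on its own interval.
The left piece maps (−∞, 0) onto (−∞, 1); the right piece maps [0, ∞) onto [1, ∞).
These images together cover ℝ, so φ is surjective.
Because the two images are disjoint, no x < 0 has φ(x) = φ(0), so we compute φ⁻¹(−8): −8 lies in (−∞, 1), so solve 3x + 1 = −8: x = (−8 − 1)/3 = −3.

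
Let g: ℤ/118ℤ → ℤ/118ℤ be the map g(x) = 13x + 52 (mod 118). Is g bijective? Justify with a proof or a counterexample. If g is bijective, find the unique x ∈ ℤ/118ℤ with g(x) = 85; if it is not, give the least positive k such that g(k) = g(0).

57

If g(u) = g(v), then 13u ≡ 13v (mod 118). Because gcd(13, 118) = 1, we may cancel 13 to get u ≡ v (mod 118).
We now compute 13⁻¹ mod 118 explicitly. Euclid's algorithm: 118 = 9·13 + 1; back-substituting gives 1 = 109·13 − 12·118, so 13⁻¹ ≡ 109 (mod 118).
For any y ∈ ℤ/118ℤ, x = 109(y − 52) mod 118 satisfies g(x) = 13·109(y − 52) + 52 ≡ y (since 13·109 ≡ 1 mod 118). So every y has a preimage.
Hence g is bijective.
Since g is bijective, we find g⁻¹(85): we need 13x ≡ 85 − 52 ≡ 33 (mod 118). Using 13⁻¹ = 109: x ≡ 109·33 = 3597 = 30·118 + 57, so x = 57.
Check: g(57) = 13·57 + 52 = 793 = 6·118 + 85 ≡ 85 (mod 118).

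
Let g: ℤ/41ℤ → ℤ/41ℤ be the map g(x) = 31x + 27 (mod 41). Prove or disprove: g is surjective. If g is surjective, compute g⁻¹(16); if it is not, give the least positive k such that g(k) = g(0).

Recall: surjectivity means every element of the codomain has a preimage under g.
Since gcd(31, 41) = 1, 31 is invertible modulo 41. Euclid's algorithm: 41 = 1·31 + 10, 31 = 3·10 + 1; back-substituting gives 1 = 4·31 − 3·41, so 31⁻¹ ≡ 4 (mod 41).
Then y ↦ 4(y − 27) is a two-sided inverse to g, so every y ∈ ℤ/41ℤ has a preimage.
Thus g is surjective.
Since g is surjective, we find g⁻¹(16): we need 31x ≡ 16 − 27 ≡ 30 (mod 41). Using 31⁻¹ = 4: x ≡ 4·30 = 120 = 2·41 + 38, so x = 38.
Check: g(38) = 31·38 + 27 = 1205 = 29·41 + 16 ≡ 16 (mod 41).

38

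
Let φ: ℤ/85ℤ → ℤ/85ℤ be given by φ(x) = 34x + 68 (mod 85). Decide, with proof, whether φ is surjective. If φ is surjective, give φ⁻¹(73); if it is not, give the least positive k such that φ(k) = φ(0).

5

Recall: φ is surjective if every y in the codomain equals φ(x) for some x in the domain.
Since gcd(34, 85) = 17, we have 34x ≡ 0 (mod 17) for all x, so φ(x) ≡ 0 (mod 17).
But 1 ≢ 0 (mod 17), so 1 ∈ ℤ/85ℤ has no preimage. Thus φ is not surjective.
Since φ is not surjective, we find the least positive k with φ(k) = φ(0): this means 34k ≡ 0 (mod 85), i.e. 85 ∣ 34k. Since gcd(34, 85) = 17, dividing through by 17 this holds exactly when 5 ∣ 2k, and as gcd(2, 5) = 1, exactly when 5 ∣ k.
The smallest positive such k is 5.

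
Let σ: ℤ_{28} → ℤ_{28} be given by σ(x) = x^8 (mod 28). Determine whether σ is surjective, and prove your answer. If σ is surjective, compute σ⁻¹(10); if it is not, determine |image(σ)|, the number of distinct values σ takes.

σ(6): Repeated squaring mod 28: 6^1 ≡ 6, 6^2 ≡ 6² = 36 ≡ 8, 6^4 ≡ 8² = 64 ≡ 8, 6^8 ≡ 8² = 64 ≡ 8. So 6^8 ≡ 8 (mod 28).
σ(8): Repeated squaring mod 28: 8^1 ≡ 8, 8^2 ≡ 8² = 64 ≡ 8, 8^4 ≡ 8² = 64 ≡ 8, 8^8 ≡ 8² = 64 ≡ 8. So 8^8 ≡ 8 (mod 28).
So σ(6) = σ(8) = 8 while 6 ≠ 8, so σ is not injective.
A non-injective map from the 28-element set ℤ_{28} to itself takes at most 27 distinct values, so it cannot be surjective. Therefore σ is not surjective.
Since σ is not surjective, we determine |image(σ)|. Computing x^8 mod 28 for each x (by repeated squaring, reducing mod 28 at every step), the values σ(0), σ(1), …, σ(27) are: 0, 1, 4, 9, 16, 25, 8, 21, 8, 25, 16, 9, 4, 1, 0, 1, 4, 9, 16, 25, 8, 21, 8, 25, 16, 9, 4, 1.
The distinct values are {0, 1, 4, 8, 9, 16, 21, 25}; there are 8 of them.

8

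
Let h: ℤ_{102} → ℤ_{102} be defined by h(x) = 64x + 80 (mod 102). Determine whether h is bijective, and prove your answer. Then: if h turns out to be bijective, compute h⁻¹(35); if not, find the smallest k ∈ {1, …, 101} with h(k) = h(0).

By definition, injectivity means: for all s, t in the domain, h(s) = h(t) implies s = t.
We have gcd(64, 102) = 2 > 1. Taking s = 0 and t = 51: h(0) = 80 and h(51) = 64·51 + 80 = 3344 ≡ 80 (mod 102).
So h(0) = h(51) while 0 ≠ 51, therefore h is not injective, hence not bijective.
Since h is not bijective, we find the least positive k with h(k) = h(0): this means 64k ≡ 0 (mod 102), i.e. 102 ∣ 64k. Since gcd(64, 102) = 2, dividing through by 2 this holds exactly when 51 ∣ 32k, and as gcd(32, 51) = 1, exactly when 51 ∣ k.
The smallest positive such k is 51.

51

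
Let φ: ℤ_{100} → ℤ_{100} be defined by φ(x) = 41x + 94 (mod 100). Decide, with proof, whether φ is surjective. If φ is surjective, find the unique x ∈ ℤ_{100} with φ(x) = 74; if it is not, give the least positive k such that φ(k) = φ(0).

Since gcd(41, 100) = 1, 41 is invertible modulo 100. Euclid's algorithm: 100 = 2·41 + 18, 41 = 2·18 + 5, 18 = 3·5 + 3, 5 = 1·3 + 2, 3 = 1·2 + 1; back-substituting gives 1 = 61·41 − 25·100, so 41⁻¹ ≡ 61 (mod 100).
For any y ∈ ℤ_{100}, x = 61(y − 94) mod 100 satisfies φ(x) = 41·61(y − 94) + 94 ≡ y (since 41·61 ≡ 1 mod 100). So every y has a preimage.
Therefore φ is surjective.
Since φ is surjective, we compute φ⁻¹(74): solve 41x + 94 ≡ 74 (mod 100), i.e. 41x ≡ 80 (mod 100).
Multiplying by 41⁻¹ = 61 gives x ≡ 61·80 = 4880 = 48·100 + 80 ≡ 80 (mod 100).
Check: φ(80) = 41·80 + 94 = 3374 = 33·100 + 74 ≡ 74 (mod 100).

80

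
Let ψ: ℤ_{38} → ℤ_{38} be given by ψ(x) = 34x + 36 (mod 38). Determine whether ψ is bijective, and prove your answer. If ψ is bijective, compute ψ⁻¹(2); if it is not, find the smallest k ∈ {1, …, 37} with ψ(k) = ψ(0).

19

Recall: injectivity means: for all a, b in the domain, ψ(a) = ψ(b) implies a = b.
We have gcd(34, 38) = 2 > 1. Taking a = 0 and b = 19: ψ(0) = 36 and ψ(19) = 34·19 + 36 = 682 ≡ 36 (mod 38).
So ψ(0) = ψ(19) while 0 ≠ 19, so ψ is not injective, hence not bijective.
Since ψ is not bijective, we find the least positive k with ψ(k) = ψ(0): this means 34k ≡ 0 (mod 38), i.e. 38 ∣ 34k. Since gcd(34, 38) = 2, dividing through by 2 this holds exactly when 19 ∣ 17k, and as gcd(17, 19) = 1, exactly when 19 ∣ k.
The smallest positive such k is 19.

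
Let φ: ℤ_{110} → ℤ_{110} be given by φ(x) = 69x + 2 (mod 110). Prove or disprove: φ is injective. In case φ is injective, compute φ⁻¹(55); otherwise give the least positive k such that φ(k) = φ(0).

If φ(u) = φ(v), then 69u ≡ 69v (mod 110). Because gcd(69, 110) = 1, we may cancel 69 to get u ≡ v (mod 110).
So φ is injective.
We now compute 69⁻¹ mod 110 explicitly. Euclid's algorithm: 110 = 1·69 + 41, 69 = 1·41 + 28, 41 = 1·28 + 13, 28 = 2·13 + 2, 13 = 6·2 + 1; back-substituting gives 1 = 59·69 − 37·110, so 69⁻¹ ≡ 59 (mod 110).
Since φ is injective, we find φ⁻¹(55): we need 69x ≡ 55 − 2 ≡ 53 (mod 110). Using 69⁻¹ = 59: x ≡ 59·53 = 3127 = 28·110 + 47, so x = 47.
Check: φ(47) = 69·47 + 2 = 3245 = 29·110 + 55 ≡ 55 (mod 110).

47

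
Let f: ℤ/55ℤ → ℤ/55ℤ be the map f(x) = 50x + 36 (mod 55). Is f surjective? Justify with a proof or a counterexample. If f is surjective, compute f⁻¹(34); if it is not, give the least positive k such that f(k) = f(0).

Since gcd(50, 55) = 5, we have 50x ≡ 0 (mod 5) for all x, so f(x) ≡ 1 (mod 5).
But 0 ≢ 1 (mod 5), so 0 ∈ ℤ/55ℤ has no preimage. Thus f is not surjective.
Since f is not surjective, we find the least positive k with f(k) = f(0): this means 50k ≡ 0 (mod 55), i.e. 55 ∣ 50k. Since gcd(50, 55) = 5, dividing through by 5 this holds exactly when 11 ∣ 10k, and as gcd(10, 11) = 1, exactly when 11 ∣ k.
The smallest positive such k is 11.

11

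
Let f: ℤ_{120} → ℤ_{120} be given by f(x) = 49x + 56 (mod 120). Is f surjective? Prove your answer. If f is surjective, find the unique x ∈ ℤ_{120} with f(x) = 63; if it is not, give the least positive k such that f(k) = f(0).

Recall that f is surjective if every y in the codomain equals f(x) for some x in the domain.
Since gcd(49, 120) = 1, 49 is invertible modulo 120. Euclid's algorithm: 120 = 2·49 + 22, 49 = 2·22 + 5, 22 = 4·5 + 2, 5 = 2·2 + 1; back-substituting gives 1 = 49·49 − 20·120, so 49⁻¹ ≡ 49 (mod 120).
For any y ∈ ℤ_{120}, x = 49(y − 56) mod 120 satisfies f(x) = 49·49(y − 56) + 56 ≡ y (since 49·49 ≡ 1 mod 120). So every y has a preimage.
So f is surjective.
Since f is surjective, we compute f⁻¹(63): solve 49x + 56 ≡ 63 (mod 120), i.e. 49x ≡ 7 (mod 120).
Multiplying by 49⁻¹ = 49 gives x ≡ 49·7 = 343 = 2·120 + 103 ≡ 103 (mod 120).
Check: f(103) = 49·103 + 56 = 5103 = 42·120 + 63 ≡ 63 (mod 120).

103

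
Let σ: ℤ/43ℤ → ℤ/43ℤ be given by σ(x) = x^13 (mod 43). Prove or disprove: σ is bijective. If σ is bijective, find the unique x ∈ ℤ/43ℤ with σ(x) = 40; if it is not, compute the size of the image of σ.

Since 43 is prime, the nonzero elements of ℤ/43ℤ form a cyclic group of order 42.
As gcd(13, 42) = 1, raising to the 13th power is a bijection on this group: if x_1^13 ≡ x_2^13 then (x_1x_2^{−1})^13 = 1, and the only element of order dividing gcd(13, 42) = 1 is 1, so x_1 = x_2.
With σ(0) = 0 this makes σ injective on all of ℤ/43ℤ, hence bijective (finite equal-size domain and codomain). In particular σ is bijective.
Since σ is bijective, we find the preimage of 40. The inverse of x ↦ x^13 on (ℤ/43ℤ)^× is x ↦ x^13, because 13·13 = 169 = 4·42 + 1 ≡ 1 (mod 42) and x^{42} = 1 for x ≠ 0 (Fermat). So σ⁻¹(40) = 40^13 mod 43.
Repeated squaring mod 43: 40^1 ≡ 40, 40^2 ≡ 40² = 1600 ≡ 9, 40^4 ≡ 9² = 81 ≡ 38, 40^8 ≡ 38² = 1444 ≡ 25. Since 13 = 8 + 4 + 1, 40^13 ≡ 25·38·40: 25·38 = 950 ≡ 4, then 4·40 = 160 ≡ 31. So 40^13 ≡ 31 (mod 43).
Hence σ⁻¹(40) = 31.

31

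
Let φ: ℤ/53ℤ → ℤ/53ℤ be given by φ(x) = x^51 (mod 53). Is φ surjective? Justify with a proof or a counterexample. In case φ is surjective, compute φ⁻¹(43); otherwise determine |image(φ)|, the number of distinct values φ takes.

Since 53 is prime, the nonzero elements of ℤ/53ℤ form a cyclic group of order 52.
As gcd(51, 52) = 1, raising to the 51st power is a bijection on this group: if u^51 ≡ v^51 then (uv^{−1})^51 = 1, and the only element of order dividing gcd(51, 52) = 1 is 1, so u = v.
With φ(0) = 0 this makes φ injective on all of ℤ/53ℤ, hence bijective (finite equal-size domain and codomain). In particular φ is surjective.
Since φ is surjective, we find the preimage of 43. The inverse of x ↦ x^51 on (ℤ/53ℤ)^× is x ↦ x^51, because 51·51 = 2601 = 50·52 + 1 ≡ 1 (mod 52) and x^{52} = 1 for x ≠ 0 (Fermat). So φ⁻¹(43) = 43^51 mod 53.
Repeated squaring mod 53: 43^1 ≡ 43, 43^2 ≡ 43² = 1849 ≡ 47, 43^4 ≡ 47² = 2209 ≡ 36, 43^8 ≡ 36² = 1296 ≡ 24, 43^16 ≡ 24² = 576 ≡ 46, 43^32 ≡ 46² = 2116 ≡ 49. Since 51 = 32 + 16 + 2 + 1, 43^51 ≡ 49·46·47·43: 49·46 = 2254 ≡ 28, then 28·47 = 1316 ≡ 44, then 44·43 = 1892 ≡ 37. So 43^51 ≡ 37 (mod 53).
Hence φ⁻¹(43) = 37.

37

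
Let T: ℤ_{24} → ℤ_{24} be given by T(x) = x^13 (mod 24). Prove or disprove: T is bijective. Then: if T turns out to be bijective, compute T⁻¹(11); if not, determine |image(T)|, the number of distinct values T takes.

T(0) = 0^13 = 0.
T(6): Repeated squaring mod 24: 6^1 ≡ 6, 6^2 ≡ 6² = 36 ≡ 12, 6^4 ≡ 12² = 144 ≡ 0, 6^8 ≡ 0² = 0. Since 13 = 8 + 4 + 1, 6^13 ≡ 0·0·6: 0·0 = 0, then 0·6 = 0. So 6^13 ≡ 0 (mod 24).
So T(0) = T(6) = 0 while 0 ≠ 6, so T is not injective, hence not bijective.
Since T is not bijective, we determine |image(T)|. Computing x^13 mod 24 for each x (by repeated squaring, reducing mod 24 at every step), the values T(0), T(1), …, T(23) are: 0, 1, 8, 3, 16, 5, 0, 7, 8, 9, 16, 11, 0, 13, 8, 15, 16, 17, 0, 19, 8, 21, 16, 23.
The distinct values are {0, 1, 3, 5, 7, 8, 9, 11, 13, 15, 16, 17, 19, 21, 23}; there are 15 of them.

15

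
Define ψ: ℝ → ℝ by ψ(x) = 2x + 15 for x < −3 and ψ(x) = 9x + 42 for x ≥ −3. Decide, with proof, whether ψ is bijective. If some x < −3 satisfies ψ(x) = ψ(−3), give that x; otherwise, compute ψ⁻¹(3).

Both pieces are strictly increasing (slopes 2 and 9), so each is injective on its own interval.
The left piece maps (−∞, −3) onto (−∞, 9); the right piece maps [−3, ∞) onto [15, ∞).
The images leave a gap (9 has no preimage), so ψ is not surjective, hence not bijective.
Because the two images are disjoint, no x < −3 has ψ(x) = ψ(−3), so we compute ψ⁻¹(3): 3 lies in (−∞, 9), so solve 2x + 15 = 3: x = (3 − 15)/2 = −6.

-6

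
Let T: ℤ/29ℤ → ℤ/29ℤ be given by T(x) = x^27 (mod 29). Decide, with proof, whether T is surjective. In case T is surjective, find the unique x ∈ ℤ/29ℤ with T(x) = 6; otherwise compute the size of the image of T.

Since 29 is prime, the nonzero elements of ℤ/29ℤ form a cyclic group of order 28.
As gcd(27, 28) = 1, raising to the 27th power is a bijection on this group: if x_1^27 ≡ x_2^27 then (x_1x_2^{−1})^27 = 1, and the only element of order dividing gcd(27, 28) = 1 is 1, so x_1 = x_2.
With T(0) = 0 this makes T injective on all of ℤ/29ℤ, hence bijective (finite equal-size domain and codomain). In particular T is surjective.
Since T is surjective, we find the preimage of 6. The inverse of x ↦ x^27 on (ℤ/29ℤ)^× is x ↦ x^27, because 27·27 = 729 = 26·28 + 1 ≡ 1 (mod 28) and x^{28} = 1 for x ≠ 0 (Fermat). So T⁻¹(6) = 6^27 mod 29.
Repeated squaring mod 29: 6^1 ≡ 6, 6^2 ≡ 6² = 36 ≡ 7, 6^4 ≡ 7² = 49 ≡ 20, 6^8 ≡ 20² = 400 ≡ 23, 6^16 ≡ 23² = 529 ≡ 7. Since 27 = 16 + 8 + 2 + 1, 6^27 ≡ 7·23·7·6: 7·23 = 161 ≡ 16, then 16·7 = 112 ≡ 25, then 25·6 = 150 ≡ 5. So 6^27 ≡ 5 (mod 29).
Hence T⁻¹(6) = 5.

5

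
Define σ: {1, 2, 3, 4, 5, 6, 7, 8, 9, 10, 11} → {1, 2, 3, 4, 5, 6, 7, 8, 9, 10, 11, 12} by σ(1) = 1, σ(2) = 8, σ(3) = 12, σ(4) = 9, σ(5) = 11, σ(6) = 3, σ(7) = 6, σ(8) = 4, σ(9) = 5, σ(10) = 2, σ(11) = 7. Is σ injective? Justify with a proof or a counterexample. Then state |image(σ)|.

11

The values σ(1), …, σ(11) are 1, 8, 12, 9, 11, 3, 6, 4, 5, 2, 7 — all distinct.
So σ(u) = σ(v) only when u = v, and σ is injective.
The image of σ is {1, 2, 3, 4, 5, 6, 7, 8, 9, 11, 12}, which has 11 elements.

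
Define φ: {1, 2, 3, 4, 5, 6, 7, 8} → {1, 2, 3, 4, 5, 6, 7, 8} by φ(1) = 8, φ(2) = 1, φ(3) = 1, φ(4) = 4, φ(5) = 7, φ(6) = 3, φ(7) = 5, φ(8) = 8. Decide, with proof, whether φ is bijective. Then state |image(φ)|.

φ(2) = 1 = φ(3) with 2 ≠ 3, so φ is not injective, hence not bijective.
The image of φ is {1, 3, 4, 5, 7, 8}, which has 6 elements.

6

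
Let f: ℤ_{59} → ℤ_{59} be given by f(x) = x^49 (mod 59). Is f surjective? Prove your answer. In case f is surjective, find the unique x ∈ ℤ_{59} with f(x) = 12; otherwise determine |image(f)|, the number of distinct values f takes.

28

Since 59 is prime, the nonzero elements of ℤ_{59} form a cyclic group of order 58.
As gcd(49, 58) = 1, raising to the 49th power is a bijection on this group: if u^49 ≡ v^49 then (uv^{−1})^49 = 1, and the only element of order dividing gcd(49, 58) = 1 is 1, so u = v.
With f(0) = 0 this makes f injective on all of ℤ_{59}, hence bijective (finite equal-size domain and codomain). In particular f is surjective.
Since f is surjective, we find the preimage of 12. The inverse of x ↦ x^49 on (ℤ_{59})^× is x ↦ x^45, because 49·45 = 2205 = 38·58 + 1 ≡ 1 (mod 58) and x^{58} = 1 for x ≠ 0 (Fermat). So f⁻¹(12) = 12^45 mod 59.
Repeated squaring mod 59: 12^1 ≡ 12, 12^2 ≡ 12² = 144 ≡ 26, 12^4 ≡ 26² = 676 ≡ 27, 12^8 ≡ 27² = 729 ≡ 21, 12^16 ≡ 21² = 441 ≡ 28, 12^32 ≡ 28² = 784 ≡ 17. Since 45 = 32 + 8 + 4 + 1, 12^45 ≡ 17·21·27·12: 17·21 = 357 ≡ 3, then 3·27 = 81 ≡ 22, then 22·12 = 264 ≡ 28. So 12^45 ≡ 28 (mod 59).
Hence f⁻¹(12) = 28.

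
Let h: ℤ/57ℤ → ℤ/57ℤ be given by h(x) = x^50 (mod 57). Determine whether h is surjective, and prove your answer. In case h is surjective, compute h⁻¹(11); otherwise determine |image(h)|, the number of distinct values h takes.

h(8): Repeated squaring mod 57: 8^1 ≡ 8, 8^2 ≡ 8² = 64 ≡ 7, 8^4 ≡ 7² = 49, 8^8 ≡ 49² = 2401 ≡ 7, 8^16 ≡ 7² = 49, 8^32 ≡ 49² = 2401 ≡ 7. Since 50 = 32 + 16 + 2, 8^50 ≡ 7·49·7: 7·49 = 343 ≡ 1, then 1·7 = 7. So 8^50 ≡ 7 (mod 57).
h(11): Repeated squaring mod 57: 11^1 ≡ 11, 11^2 ≡ 11² = 121 ≡ 7, 11^4 ≡ 7² = 49, 11^8 ≡ 49² = 2401 ≡ 7, 11^16 ≡ 7² = 49, 11^32 ≡ 49² = 2401 ≡ 7. Since 50 = 32 + 16 + 2, 11^50 ≡ 7·49·7: 7·49 = 343 ≡ 1, then 1·7 = 7. So 11^50 ≡ 7 (mod 57).
So h(8) = h(11) = 7 while 8 ≠ 11, thus h is not injective.
A non-injective map from the 57-element set ℤ/57ℤ to itself takes at most 56 distinct values, so it cannot be surjective. Hence h is not surjective.
Since h is not surjective, we determine |image(h)|. Computing x^50 mod 57 for each x (by repeated squaring, reducing mod 57 at every step), the values h(0), h(1), …, h(56) are: 0, 1, 25, 42, 55, 28, 24, 49, 7, 54, 16, 7, 30, 43, 28, 36, 4, 25, 39, 19, 1, 6, 4, 55, 9, 43, 49, 45, 16, 16, 45, 49, 43, 9, 55, 4, 6, 1, 19, 39, 25, 4, 36, 28, 43, 30, 7, 16, 54, 7, 49, 24, 28, 55, 42, 25, 1.
The distinct values are {0, 1, 4, 6, 7, 9, 16, 19, 24, 25, 28, 30, 36, 39, 42, 43, 45, 49, 54, 55}; there are 20 of them.

20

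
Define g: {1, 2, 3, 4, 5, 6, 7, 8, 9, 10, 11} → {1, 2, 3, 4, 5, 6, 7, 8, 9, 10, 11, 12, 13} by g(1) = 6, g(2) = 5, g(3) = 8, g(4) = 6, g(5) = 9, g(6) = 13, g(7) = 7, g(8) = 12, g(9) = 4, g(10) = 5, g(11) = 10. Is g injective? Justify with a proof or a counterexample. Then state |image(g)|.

g(1) = 6 = g(4) with 1 ≠ 4, so g is not injective.
The image of g is {4, 5, 6, 7, 8, 9, 10, 12, 13}, which has 9 elements.

9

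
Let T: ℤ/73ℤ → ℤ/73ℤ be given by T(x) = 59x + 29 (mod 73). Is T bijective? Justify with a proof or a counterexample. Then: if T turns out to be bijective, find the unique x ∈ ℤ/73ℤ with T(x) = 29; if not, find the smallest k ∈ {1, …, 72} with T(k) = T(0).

Recall: T is injective if T(s) = T(t) implies s = t.
If T(s) = T(t), then 59s ≡ 59t (mod 73). Because gcd(59, 73) = 1, we may cancel 59 to get s ≡ t (mod 73).
We now compute 59⁻¹ mod 73 explicitly. Euclid's algorithm: 73 = 1·59 + 14, 59 = 4·14 + 3, 14 = 4·3 + 2, 3 = 1·2 + 1; back-substituting gives 1 = 26·59 − 21·73, so 59⁻¹ ≡ 26 (mod 73).
Then y ↦ 26(y − 29) is a two-sided inverse to T, so every y ∈ ℤ/73ℤ has a preimage.
Therefore T is bijective.
Since T is bijective, we find T⁻¹(29): we need 59x ≡ 29 − 29 ≡ 0 (mod 73). Using 59⁻¹ = 26: x ≡ 26·0 = 0, so x = 0.
Check: T(0) = 59·0 + 29 = 29 ≡ 29 (mod 73).

0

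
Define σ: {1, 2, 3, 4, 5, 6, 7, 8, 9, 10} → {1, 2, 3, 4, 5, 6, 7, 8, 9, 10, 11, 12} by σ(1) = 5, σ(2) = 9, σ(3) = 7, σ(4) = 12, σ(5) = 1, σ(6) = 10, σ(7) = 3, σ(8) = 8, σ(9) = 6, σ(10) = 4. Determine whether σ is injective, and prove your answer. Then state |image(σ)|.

10

The values σ(1), …, σ(10) are 5, 9, 7, 12, 1, 10, 3, 8, 6, 4 — all distinct.
So σ(a) = σ(b) only when a = b, and σ is injective.
The image of σ is {1, 3, 4, 5, 6, 7, 8, 9, 10, 12}, which has 10 elements.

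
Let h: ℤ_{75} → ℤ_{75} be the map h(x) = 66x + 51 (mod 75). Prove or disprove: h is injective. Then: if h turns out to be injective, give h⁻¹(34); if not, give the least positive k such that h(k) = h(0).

25

We have gcd(66, 75) = 3 > 1. Taking s = 0 and t = 25: h(0) = 51 and h(25) = 66·25 + 51 = 1701 ≡ 51 (mod 75).
So h(0) = h(25) while 0 ≠ 25, therefore h is not injective.
Since h is not injective, we find the least positive k with h(k) = h(0): this means 66k ≡ 0 (mod 75), i.e. 75 ∣ 66k. Since gcd(66, 75) = 3, dividing through by 3 this holds exactly when 25 ∣ 22k, and as gcd(22, 25) = 1, exactly when 25 ∣ k.
The smallest positive such k is 25.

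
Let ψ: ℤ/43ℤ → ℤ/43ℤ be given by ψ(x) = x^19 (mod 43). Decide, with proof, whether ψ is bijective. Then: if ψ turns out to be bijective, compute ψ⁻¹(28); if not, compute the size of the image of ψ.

Since 43 is prime, the nonzero elements of ℤ/43ℤ form a cyclic group of order 42.
As gcd(19, 42) = 1, raising to the 19th power is a bijection on this group: if x_1^19 ≡ x_2^19 then (x_1x_2^{−1})^19 = 1, and the only element of order dividing gcd(19, 42) = 1 is 1, so x_1 = x_2.
With ψ(0) = 0 this makes ψ injective on all of ℤ/43ℤ, hence bijective (finite equal-size domain and codomain). In particular ψ is bijective.
Since ψ is bijective, we find the preimage of 28. The inverse of x ↦ x^19 on (ℤ/43ℤ)^× is x ↦ x^31, because 19·31 = 589 = 14·42 + 1 ≡ 1 (mod 42) and x^{42} = 1 for x ≠ 0 (Fermat). So ψ⁻¹(28) = 28^31 mod 43.
Repeated squaring mod 43: 28^1 ≡ 28, 28^2 ≡ 28² = 784 ≡ 10, 28^4 ≡ 10² = 100 ≡ 14, 28^8 ≡ 14² = 196 ≡ 24, 28^16 ≡ 24² = 576 ≡ 17. Since 31 = 16 + 8 + 4 + 2 + 1, 28^31 ≡ 17·24·14·10·28: 17·24 = 408 ≡ 21, then 21·14 = 294 ≡ 36, then 36·10 = 360 ≡ 16, then 16·28 = 448 ≡ 18. So 28^31 ≡ 18 (mod 43).
Hence ψ⁻¹(28) = 18.

18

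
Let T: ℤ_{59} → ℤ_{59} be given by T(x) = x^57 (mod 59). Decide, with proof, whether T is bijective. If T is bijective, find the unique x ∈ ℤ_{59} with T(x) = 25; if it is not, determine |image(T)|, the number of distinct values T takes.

Since 59 is prime, the nonzero elements of ℤ_{59} form a cyclic group of order 58.
As gcd(57, 58) = 1, raising to the 57th power is a bijection on this group: if s^57 ≡ t^57 then (st^{−1})^57 = 1, and the only element of order dividing gcd(57, 58) = 1 is 1, so s = t.
With T(0) = 0 this makes T injective on all of ℤ_{59}, hence bijective (finite equal-size domain and codomain). In particular T is bijective.
Since T is bijective, we find the preimage of 25. The inverse of x ↦ x^57 on (ℤ_{59})^× is x ↦ x^57, because 57·57 = 3249 = 56·58 + 1 ≡ 1 (mod 58) and x^{58} = 1 for x ≠ 0 (Fermat). So T⁻¹(25) = 25^57 mod 59.
Repeated squaring mod 59: 25^1 ≡ 25, 25^2 ≡ 25² = 625 ≡ 35, 25^4 ≡ 35² = 1225 ≡ 45, 25^8 ≡ 45² = 2025 ≡ 19, 25^16 ≡ 19² = 361 ≡ 7, 25^32 ≡ 7² = 49. Since 57 = 32 + 16 + 8 + 1, 25^57 ≡ 49·7·19·25: 49·7 = 343 ≡ 48, then 48·19 = 912 ≡ 27, then 27·25 = 675 ≡ 26. So 25^57 ≡ 26 (mod 59).
Hence T⁻¹(25) = 26.

26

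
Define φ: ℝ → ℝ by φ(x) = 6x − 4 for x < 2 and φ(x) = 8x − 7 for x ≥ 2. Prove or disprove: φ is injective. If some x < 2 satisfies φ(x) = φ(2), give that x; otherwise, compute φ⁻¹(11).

Both pieces are strictly increasing (slopes 6 and 8), so each is injective on its own interval.
The left piece maps (−∞, 2) onto (−∞, 8); the right piece maps [2, ∞) onto [9, ∞).
These images are disjoint, so no value is attained by both pieces. Hence φ is injective.
Because the two images are disjoint, no x < 2 has φ(x) = φ(2), so we compute φ⁻¹(11): 11 lies in [9, ∞), so solve 8x − 7 = 11: x = (11 + 7)/8 = 9/4.

9/4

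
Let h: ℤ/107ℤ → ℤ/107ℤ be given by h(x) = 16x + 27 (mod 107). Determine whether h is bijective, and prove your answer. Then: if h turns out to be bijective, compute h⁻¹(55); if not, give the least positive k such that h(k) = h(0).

82

Recall: h is injective if h(x_1) = h(x_2) implies x_1 = x_2.
Suppose h(x_1) = h(x_2) in ℤ/107ℤ. Then 16x_1 + 27 ≡ 16x_2 + 27 (mod 107), therefore 16(x_1 − x_2) ≡ 0 (mod 107).
Since gcd(16, 107) = 1, 16 is invertible modulo 107, hence x_1 − x_2 ≡ 0 (mod 107), i.e. x_1 = x_2.
We now compute 16⁻¹ mod 107 explicitly. Euclid's algorithm: 107 = 6·16 + 11, 16 = 1·11 + 5, 11 = 2·5 + 1; back-substituting gives 1 = 87·16 − 13·107, so 16⁻¹ ≡ 87 (mod 107).
For any y ∈ ℤ/107ℤ, x = 87(y − 27) mod 107 satisfies h(x) = 16·87(y − 27) + 27 ≡ y (since 16·87 ≡ 1 mod 107). So every y has a preimage.
Hence h is bijective.
Since h is bijective, we compute h⁻¹(55): solve 16x + 27 ≡ 55 (mod 107), i.e. 16x ≡ 28 (mod 107).
Multiplying by 16⁻¹ = 87 gives x ≡ 87·28 = 2436 = 22·107 + 82 ≡ 82 (mod 107).
Check: h(82) = 16·82 + 27 = 1339 = 12·107 + 55 ≡ 55 (mod 107).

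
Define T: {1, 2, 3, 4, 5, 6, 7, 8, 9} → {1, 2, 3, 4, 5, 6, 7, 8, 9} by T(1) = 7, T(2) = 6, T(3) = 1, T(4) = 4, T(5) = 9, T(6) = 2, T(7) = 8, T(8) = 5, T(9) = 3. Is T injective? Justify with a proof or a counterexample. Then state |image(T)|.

9

The values T(1), …, T(9) are 7, 6, 1, 4, 9, 2, 8, 5, 3 — all distinct.
So T(u) = T(v) only when u = v, and T is injective.
The image of T is {1, 2, 3, 4, 5, 6, 7, 8, 9}, which has 9 elements.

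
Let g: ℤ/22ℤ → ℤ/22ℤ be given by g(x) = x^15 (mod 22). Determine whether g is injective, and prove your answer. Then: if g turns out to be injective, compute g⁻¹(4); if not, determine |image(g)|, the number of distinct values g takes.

g(1) = 1^15 = 1.
g(3): Repeated squaring mod 22: 3^1 ≡ 3, 3^2 ≡ 3² = 9, 3^4 ≡ 9² = 81 ≡ 15, 3^8 ≡ 15² = 225 ≡ 5. Since 15 = 8 + 4 + 2 + 1, 3^15 ≡ 5·15·9·3: 5·15 = 75 ≡ 9, then 9·9 = 81 ≡ 15, then 15·3 = 45 ≡ 1. So 3^15 ≡ 1 (mod 22).
So g(1) = g(3) = 1 while 1 ≠ 3, thus g is not injective.
Since g is not injective, we determine |image(g)|. Computing x^15 mod 22 for each x (by repeated squaring, reducing mod 22 at every step), the values g(0), g(1), …, g(21) are: 0, 1, 10, 1, 12, 1, 10, 21, 10, 1, 10, 11, 12, 21, 12, 1, 12, 21, 10, 21, 12, 21.
The distinct values are {0, 1, 10, 11, 12, 21}; there are 6 of them.

6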